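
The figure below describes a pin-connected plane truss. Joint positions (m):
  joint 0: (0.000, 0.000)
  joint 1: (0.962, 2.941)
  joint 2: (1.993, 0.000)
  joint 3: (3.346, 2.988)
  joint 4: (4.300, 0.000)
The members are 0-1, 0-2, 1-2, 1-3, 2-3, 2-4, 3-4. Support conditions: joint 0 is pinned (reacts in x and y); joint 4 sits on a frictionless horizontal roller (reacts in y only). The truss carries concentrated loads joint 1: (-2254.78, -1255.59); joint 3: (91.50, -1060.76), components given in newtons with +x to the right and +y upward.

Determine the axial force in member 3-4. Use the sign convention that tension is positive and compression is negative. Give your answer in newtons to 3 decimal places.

390.775

N=5 nodes, M=7 members, R=3 reactions → 2N=10, M+R=10
member 0 (0-1): L=3.0943, (cx,cy)=(0.3109,0.9504)
member 1 (0-2): L=1.9930, (cx,cy)=(1.0000,0.0000)
member 2 (1-2): L=3.1165, (cx,cy)=(0.3308,-0.9437)
member 3 (1-3): L=2.3845, (cx,cy)=(0.9998,0.0197)
member 4 (2-3): L=3.2801, (cx,cy)=(0.4125,0.9110)
member 5 (2-4): L=2.3070, (cx,cy)=(1.0000,0.0000)
member 6 (3-4): L=3.1366, (cx,cy)=(0.3042,-0.9526)
solve A·x = −loads:
  F[0-1] = -2828.7903 N (compression)
  F[0-2] = -1283.8361 N (compression)
  F[1-2] = +1536.6373 N (tension)
  F[1-3] = +867.1511 N (tension)
  F[2-3] = -1591.8515 N (compression)
  F[2-4] = -118.8546 N (compression)
  F[3-4] = +390.7752 N (tension)
  Rx@0 = +2163.2800 N
  Ry@0 = +2688.6117 N
  Ry@4 = -372.2617 N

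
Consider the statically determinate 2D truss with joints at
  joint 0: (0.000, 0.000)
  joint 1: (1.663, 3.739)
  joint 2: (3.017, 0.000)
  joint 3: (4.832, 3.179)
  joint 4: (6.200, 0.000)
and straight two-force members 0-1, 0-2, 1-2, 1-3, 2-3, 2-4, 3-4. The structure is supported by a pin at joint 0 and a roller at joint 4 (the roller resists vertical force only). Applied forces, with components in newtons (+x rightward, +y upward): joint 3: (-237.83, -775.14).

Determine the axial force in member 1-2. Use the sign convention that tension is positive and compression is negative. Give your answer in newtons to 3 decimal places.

359.062

N=5 nodes, M=7 members, R=3 reactions → 2N=10, M+R=10
member 0 (0-1): L=4.0921, (cx,cy)=(0.4064,0.9137)
member 1 (0-2): L=3.0170, (cx,cy)=(1.0000,0.0000)
member 2 (1-2): L=3.9766, (cx,cy)=(0.3405,-0.9402)
member 3 (1-3): L=3.2181, (cx,cy)=(0.9847,-0.1740)
member 4 (2-3): L=3.6606, (cx,cy)=(0.4958,0.8684)
member 5 (2-4): L=3.1830, (cx,cy)=(1.0000,0.0000)
member 6 (3-4): L=3.4608, (cx,cy)=(0.3953,-0.9186)
solve A·x = −loads:
  F[0-1] = -320.6480 N (compression)
  F[0-2] = -107.5225 N (compression)
  F[1-2] = +359.0623 N (tension)
  F[1-3] = -256.4780 N (compression)
  F[2-3] = -388.7571 N (compression)
  F[2-4] = +207.4866 N (tension)
  F[3-4] = -524.9119 N (compression)
  Rx@0 = +237.8300 N
  Ry@0 = +292.9763 N
  Ry@4 = +482.1637 N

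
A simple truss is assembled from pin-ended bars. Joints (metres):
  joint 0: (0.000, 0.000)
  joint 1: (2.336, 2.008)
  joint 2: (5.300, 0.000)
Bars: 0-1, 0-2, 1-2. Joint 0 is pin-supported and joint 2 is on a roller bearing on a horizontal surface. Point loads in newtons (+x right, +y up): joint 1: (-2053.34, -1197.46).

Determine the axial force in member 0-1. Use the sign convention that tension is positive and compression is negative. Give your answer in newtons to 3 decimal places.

N=3 nodes, M=3 members, R=3 reactions → 2N=6, M+R=6
member 0 (0-1): L=3.0804, (cx,cy)=(0.7583,0.6519)
member 1 (0-2): L=5.3000, (cx,cy)=(1.0000,0.0000)
member 2 (1-2): L=3.5801, (cx,cy)=(0.8279,-0.5609)
solve A·x = −loads:
  F[0-1] = -2220.7503 N (compression)
  F[0-2] = -369.2579 N (compression)
  F[1-2] = +446.0165 N (tension)
  Rx@0 = +2053.3400 N
  Ry@0 = +1447.6185 N
  Ry@2 = -250.1585 N

-2220.750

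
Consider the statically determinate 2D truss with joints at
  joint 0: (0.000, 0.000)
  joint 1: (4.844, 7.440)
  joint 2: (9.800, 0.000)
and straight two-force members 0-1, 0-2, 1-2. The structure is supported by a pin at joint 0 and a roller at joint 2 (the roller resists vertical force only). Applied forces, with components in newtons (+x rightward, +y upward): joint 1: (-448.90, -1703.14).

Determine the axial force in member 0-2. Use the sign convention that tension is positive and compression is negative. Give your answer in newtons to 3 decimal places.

N=3 nodes, M=3 members, R=3 reactions → 2N=6, M+R=6
member 0 (0-1): L=8.8779, (cx,cy)=(0.5456,0.8380)
member 1 (0-2): L=9.8000, (cx,cy)=(1.0000,0.0000)
member 2 (1-2): L=8.9395, (cx,cy)=(0.5544,-0.8323)
solve A·x = −loads:
  F[0-1] = -1434.4325 N (compression)
  F[0-2] = +333.7574 N (tension)
  F[1-2] = -602.0260 N (compression)
  Rx@0 = +448.9000 N
  Ry@0 = +1202.0998 N
  Ry@2 = +501.0402 N

333.757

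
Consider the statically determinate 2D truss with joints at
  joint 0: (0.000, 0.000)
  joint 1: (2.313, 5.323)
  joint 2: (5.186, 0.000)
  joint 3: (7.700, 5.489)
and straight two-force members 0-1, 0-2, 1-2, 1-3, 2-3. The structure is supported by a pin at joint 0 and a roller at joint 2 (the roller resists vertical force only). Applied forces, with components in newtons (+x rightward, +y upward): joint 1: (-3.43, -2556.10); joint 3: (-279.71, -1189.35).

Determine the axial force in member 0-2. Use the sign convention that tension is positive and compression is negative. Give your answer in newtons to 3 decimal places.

211.821

N=4 nodes, M=5 members, R=3 reactions → 2N=8, M+R=8
member 0 (0-1): L=5.8038, (cx,cy)=(0.3985,0.9172)
member 1 (0-2): L=5.1860, (cx,cy)=(1.0000,0.0000)
member 2 (1-2): L=6.0488, (cx,cy)=(0.4750,-0.8800)
member 3 (1-3): L=5.3896, (cx,cy)=(0.9995,0.0308)
member 4 (2-3): L=6.0373, (cx,cy)=(0.4164,0.9092)
solve A·x = −loads:
  F[0-1] = -1241.9641 N (compression)
  F[0-2] = +211.8210 N (tension)
  F[1-2] = -1600.8378 N (compression)
  F[1-3] = +268.9420 N (tension)
  F[2-3] = -1317.2718 N (compression)
  Rx@0 = +283.1400 N
  Ry@0 = +1139.0736 N
  Ry@2 = +2606.3764 N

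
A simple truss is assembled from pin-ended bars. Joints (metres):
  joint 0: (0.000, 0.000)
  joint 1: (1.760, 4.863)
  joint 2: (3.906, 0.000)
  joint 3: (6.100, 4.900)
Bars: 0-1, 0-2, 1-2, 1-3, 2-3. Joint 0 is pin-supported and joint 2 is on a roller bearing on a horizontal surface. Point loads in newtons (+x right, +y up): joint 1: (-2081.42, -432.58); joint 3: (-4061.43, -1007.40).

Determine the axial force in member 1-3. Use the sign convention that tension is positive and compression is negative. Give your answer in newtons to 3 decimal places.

N=4 nodes, M=5 members, R=3 reactions → 2N=8, M+R=8
member 0 (0-1): L=5.1717, (cx,cy)=(0.3403,0.9403)
member 1 (0-2): L=3.9060, (cx,cy)=(1.0000,0.0000)
member 2 (1-2): L=5.3155, (cx,cy)=(0.4037,-0.9149)
member 3 (1-3): L=4.3402, (cx,cy)=(1.0000,0.0085)
member 4 (2-3): L=5.3688, (cx,cy)=(0.4087,0.9127)
solve A·x = −loads:
  F[0-1] = -7825.2512 N (compression)
  F[0-2] = -3479.8048 N (compression)
  F[1-2] = +7536.1859 N (tension)
  F[1-3] = -3624.3277 N (compression)
  F[2-3] = -1069.9209 N (compression)
  Rx@0 = +6142.8500 N
  Ry@0 = +7358.1755 N
  Ry@2 = -5918.1955 N

-3624.328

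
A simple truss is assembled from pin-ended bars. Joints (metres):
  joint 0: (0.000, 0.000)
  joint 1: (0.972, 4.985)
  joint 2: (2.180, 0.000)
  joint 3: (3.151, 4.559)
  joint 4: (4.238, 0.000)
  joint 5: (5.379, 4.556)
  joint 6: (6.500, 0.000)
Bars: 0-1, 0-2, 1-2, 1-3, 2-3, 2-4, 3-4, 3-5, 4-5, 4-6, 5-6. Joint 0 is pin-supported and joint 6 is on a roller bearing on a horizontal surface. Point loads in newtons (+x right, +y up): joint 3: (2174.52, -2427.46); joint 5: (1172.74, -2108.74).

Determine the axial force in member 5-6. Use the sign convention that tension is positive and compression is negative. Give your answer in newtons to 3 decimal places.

-5426.146

N=7 nodes, M=11 members, R=3 reactions → 2N=14, M+R=14
member 0 (0-1): L=5.0789, (cx,cy)=(0.1914,0.9815)
member 1 (0-2): L=2.1800, (cx,cy)=(1.0000,0.0000)
member 2 (1-2): L=5.1293, (cx,cy)=(0.2355,-0.9719)
member 3 (1-3): L=2.2203, (cx,cy)=(0.9814,-0.1919)
member 4 (2-3): L=4.6613, (cx,cy)=(0.2083,0.9781)
member 5 (2-4): L=2.0580, (cx,cy)=(1.0000,0.0000)
member 6 (3-4): L=4.6868, (cx,cy)=(0.2319,-0.9727)
member 7 (3-5): L=2.2280, (cx,cy)=(1.0000,-0.0013)
member 8 (4-5): L=4.6967, (cx,cy)=(0.2429,0.9700)
member 9 (4-6): L=2.2620, (cx,cy)=(1.0000,0.0000)
member 10 (5-6): L=4.6919, (cx,cy)=(0.2389,-0.9710)
solve A·x = −loads:
  F[0-1] = +746.5970 N (tension)
  F[0-2] = +3204.3757 N (tension)
  F[1-2] = -821.6757 N (compression)
  F[1-3] = +342.7663 N (tension)
  F[2-3] = +816.4750 N (tension)
  F[2-4] = +2840.7799 N (tension)
  F[3-4] = -3247.5769 N (compression)
  F[3-5] = -914.8361 N (compression)
  F[4-5] = +3256.5850 N (tension)
  F[4-6] = +1296.4323 N (tension)
  F[5-6] = -5426.1463 N (compression)
  Rx@0 = -3347.2600 N
  Ry@0 = -732.7968 N
  Ry@6 = +5268.9968 N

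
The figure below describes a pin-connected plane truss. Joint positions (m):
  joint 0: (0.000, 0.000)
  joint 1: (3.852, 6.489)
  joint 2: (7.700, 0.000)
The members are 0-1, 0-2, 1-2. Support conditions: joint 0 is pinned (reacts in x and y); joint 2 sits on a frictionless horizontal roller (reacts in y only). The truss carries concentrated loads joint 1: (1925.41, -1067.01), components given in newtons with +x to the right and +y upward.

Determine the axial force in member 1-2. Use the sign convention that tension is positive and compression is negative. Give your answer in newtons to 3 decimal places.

-2507.018

N=3 nodes, M=3 members, R=3 reactions → 2N=6, M+R=6
member 0 (0-1): L=7.5462, (cx,cy)=(0.5105,0.8599)
member 1 (0-2): L=7.7000, (cx,cy)=(1.0000,0.0000)
member 2 (1-2): L=7.5442, (cx,cy)=(0.5101,-0.8601)
solve A·x = −loads:
  F[0-1] = +1266.8483 N (tension)
  F[0-2] = +1278.7396 N (tension)
  F[1-2] = -2507.0181 N (compression)
  Rx@0 = -1925.4100 N
  Ry@0 = -1089.3677 N
  Ry@2 = +2156.3777 N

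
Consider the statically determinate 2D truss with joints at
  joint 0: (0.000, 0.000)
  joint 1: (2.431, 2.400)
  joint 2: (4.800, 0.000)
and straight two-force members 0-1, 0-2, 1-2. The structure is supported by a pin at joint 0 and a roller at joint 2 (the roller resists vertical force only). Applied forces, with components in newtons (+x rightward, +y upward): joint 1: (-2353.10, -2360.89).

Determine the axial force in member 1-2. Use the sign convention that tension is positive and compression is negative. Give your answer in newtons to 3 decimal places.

-26.897

N=3 nodes, M=3 members, R=3 reactions → 2N=6, M+R=6
member 0 (0-1): L=3.4161, (cx,cy)=(0.7116,0.7026)
member 1 (0-2): L=4.8000, (cx,cy)=(1.0000,0.0000)
member 2 (1-2): L=3.3723, (cx,cy)=(0.7025,-0.7117)
solve A·x = −loads:
  F[0-1] = -3333.1881 N (compression)
  F[0-2] = +18.8952 N (tension)
  F[1-2] = -26.8972 N (compression)
  Rx@0 = +2353.1000 N
  Ry@0 = +2341.7476 N
  Ry@2 = +19.1424 N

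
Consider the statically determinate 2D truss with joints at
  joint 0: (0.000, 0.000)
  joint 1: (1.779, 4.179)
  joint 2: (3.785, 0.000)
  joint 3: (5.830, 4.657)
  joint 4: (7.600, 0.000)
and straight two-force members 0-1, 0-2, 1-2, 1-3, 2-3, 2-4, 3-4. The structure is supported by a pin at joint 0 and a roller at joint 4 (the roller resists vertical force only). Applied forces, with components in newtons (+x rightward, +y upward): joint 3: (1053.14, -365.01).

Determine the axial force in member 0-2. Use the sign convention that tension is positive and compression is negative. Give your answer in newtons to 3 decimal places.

N=5 nodes, M=7 members, R=3 reactions → 2N=10, M+R=10
member 0 (0-1): L=4.5419, (cx,cy)=(0.3917,0.9201)
member 1 (0-2): L=3.7850, (cx,cy)=(1.0000,0.0000)
member 2 (1-2): L=4.6355, (cx,cy)=(0.4327,-0.9015)
member 3 (1-3): L=4.0791, (cx,cy)=(0.9931,0.1172)
member 4 (2-3): L=5.0862, (cx,cy)=(0.4021,0.9156)
member 5 (2-4): L=3.8150, (cx,cy)=(1.0000,0.0000)
member 6 (3-4): L=4.9820, (cx,cy)=(0.3553,-0.9348)
solve A·x = −loads:
  F[0-1] = +608.9742 N (tension)
  F[0-2] = +814.6133 N (tension)
  F[1-2] = -558.6642 N (compression)
  F[1-3] = +483.6178 N (tension)
  F[2-3] = +550.0646 N (tension)
  F[2-4] = +351.6916 N (tension)
  F[3-4] = -989.9071 N (compression)
  Rx@0 = -1053.1400 N
  Ry@0 = -560.3165 N
  Ry@4 = +925.3265 N

814.613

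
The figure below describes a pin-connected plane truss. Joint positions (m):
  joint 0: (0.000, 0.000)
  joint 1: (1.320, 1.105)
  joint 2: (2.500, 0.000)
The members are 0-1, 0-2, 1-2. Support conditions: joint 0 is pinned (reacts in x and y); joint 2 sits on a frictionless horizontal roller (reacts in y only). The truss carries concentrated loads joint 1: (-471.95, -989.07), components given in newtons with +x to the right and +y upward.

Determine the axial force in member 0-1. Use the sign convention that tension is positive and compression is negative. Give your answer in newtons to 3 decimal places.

-1052.261

N=3 nodes, M=3 members, R=3 reactions → 2N=6, M+R=6
member 0 (0-1): L=1.7215, (cx,cy)=(0.7668,0.6419)
member 1 (0-2): L=2.5000, (cx,cy)=(1.0000,0.0000)
member 2 (1-2): L=1.6166, (cx,cy)=(0.7299,-0.6835)
solve A·x = −loads:
  F[0-1] = -1052.2607 N (compression)
  F[0-2] = +334.9140 N (tension)
  F[1-2] = -458.8347 N (compression)
  Rx@0 = +471.9500 N
  Ry@0 = +675.4429 N
  Ry@2 = +313.6271 N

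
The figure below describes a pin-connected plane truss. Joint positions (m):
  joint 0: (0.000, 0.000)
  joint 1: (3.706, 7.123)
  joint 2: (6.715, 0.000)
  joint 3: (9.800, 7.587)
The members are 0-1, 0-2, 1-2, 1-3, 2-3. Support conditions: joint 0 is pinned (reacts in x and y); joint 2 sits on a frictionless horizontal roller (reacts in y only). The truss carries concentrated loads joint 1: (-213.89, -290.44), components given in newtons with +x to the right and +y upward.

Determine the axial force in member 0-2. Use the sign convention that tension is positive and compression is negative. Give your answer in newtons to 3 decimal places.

N=4 nodes, M=5 members, R=3 reactions → 2N=8, M+R=8
member 0 (0-1): L=8.0294, (cx,cy)=(0.4616,0.8871)
member 1 (0-2): L=6.7150, (cx,cy)=(1.0000,0.0000)
member 2 (1-2): L=7.7325, (cx,cy)=(0.3891,-0.9212)
member 3 (1-3): L=6.1116, (cx,cy)=(0.9971,0.0759)
member 4 (2-3): L=8.1902, (cx,cy)=(0.3767,0.9263)
solve A·x = −loads:
  F[0-1] = -402.4656 N (compression)
  F[0-2] = -28.1309 N (compression)
  F[1-2] = +72.2903 N (tension)
  F[1-3] = -0.0000 N (compression)
  F[2-3] = +0.0000 N (tension)
  Rx@0 = +213.8900 N
  Ry@0 = +357.0324 N
  Ry@2 = -66.5924 N

-28.131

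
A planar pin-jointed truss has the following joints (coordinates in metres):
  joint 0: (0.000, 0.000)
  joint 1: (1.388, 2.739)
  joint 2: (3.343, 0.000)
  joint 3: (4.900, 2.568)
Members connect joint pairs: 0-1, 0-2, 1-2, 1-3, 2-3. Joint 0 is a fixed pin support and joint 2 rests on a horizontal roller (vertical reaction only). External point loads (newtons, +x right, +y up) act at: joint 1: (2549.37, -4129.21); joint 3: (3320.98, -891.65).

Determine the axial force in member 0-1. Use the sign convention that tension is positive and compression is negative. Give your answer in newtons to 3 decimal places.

2960.021

N=4 nodes, M=5 members, R=3 reactions → 2N=8, M+R=8
member 0 (0-1): L=3.0706, (cx,cy)=(0.4520,0.8920)
member 1 (0-2): L=3.3430, (cx,cy)=(1.0000,0.0000)
member 2 (1-2): L=3.3651, (cx,cy)=(0.5810,-0.8139)
member 3 (1-3): L=3.5162, (cx,cy)=(0.9988,-0.0486)
member 4 (2-3): L=3.0031, (cx,cy)=(0.5185,0.8551)
solve A·x = −loads:
  F[0-1] = +2960.0210 N (tension)
  F[0-2] = +4532.3406 N (tension)
  F[1-2] = -8541.4664 N (compression)
  F[1-3] = +3755.3081 N (tension)
  F[2-3] = -829.1620 N (compression)
  Rx@0 = -5870.3500 N
  Ry@0 = -2640.3514 N
  Ry@2 = +7661.2114 N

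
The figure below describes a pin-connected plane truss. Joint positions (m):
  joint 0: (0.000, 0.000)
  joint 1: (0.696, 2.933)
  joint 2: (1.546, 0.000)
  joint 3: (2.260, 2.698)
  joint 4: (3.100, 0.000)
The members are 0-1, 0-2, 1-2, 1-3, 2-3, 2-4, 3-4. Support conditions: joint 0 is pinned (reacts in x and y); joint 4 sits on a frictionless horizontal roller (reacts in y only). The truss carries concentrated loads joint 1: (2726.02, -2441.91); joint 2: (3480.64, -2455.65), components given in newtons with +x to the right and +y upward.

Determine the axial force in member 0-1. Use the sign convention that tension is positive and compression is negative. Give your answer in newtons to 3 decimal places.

N=5 nodes, M=7 members, R=3 reactions → 2N=10, M+R=10
member 0 (0-1): L=3.0144, (cx,cy)=(0.2309,0.9730)
member 1 (0-2): L=1.5460, (cx,cy)=(1.0000,0.0000)
member 2 (1-2): L=3.0537, (cx,cy)=(0.2784,-0.9605)
member 3 (1-3): L=1.5816, (cx,cy)=(0.9889,-0.1486)
member 4 (2-3): L=2.7909, (cx,cy)=(0.2558,0.9667)
member 5 (2-4): L=1.5540, (cx,cy)=(1.0000,0.0000)
member 6 (3-4): L=2.8257, (cx,cy)=(0.2973,-0.9548)
solve A·x = −loads:
  F[0-1] = -560.6370 N (compression)
  F[0-2] = +6336.1043 N (tension)
  F[1-2] = -1597.3040 N (compression)
  F[1-3] = -2437.9139 N (compression)
  F[2-3] = +4127.1758 N (tension)
  F[2-4] = +1354.9814 N (tension)
  F[3-4] = -4558.1245 N (compression)
  Rx@0 = -6206.6600 N
  Ry@0 = +545.4887 N
  Ry@4 = +4352.0713 N

-560.637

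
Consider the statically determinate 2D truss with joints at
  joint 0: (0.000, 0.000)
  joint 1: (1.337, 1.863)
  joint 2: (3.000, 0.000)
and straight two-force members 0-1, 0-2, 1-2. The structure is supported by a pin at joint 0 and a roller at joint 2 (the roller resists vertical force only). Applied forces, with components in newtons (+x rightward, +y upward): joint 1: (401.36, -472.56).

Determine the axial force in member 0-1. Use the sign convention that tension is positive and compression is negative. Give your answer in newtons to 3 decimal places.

N=3 nodes, M=3 members, R=3 reactions → 2N=6, M+R=6
member 0 (0-1): L=2.2931, (cx,cy)=(0.5831,0.8124)
member 1 (0-2): L=3.0000, (cx,cy)=(1.0000,0.0000)
member 2 (1-2): L=2.4973, (cx,cy)=(0.6659,-0.7460)
solve A·x = −loads:
  F[0-1] = -15.6458 N (compression)
  F[0-2] = +410.4823 N (tension)
  F[1-2] = -616.4062 N (compression)
  Rx@0 = -401.3600 N
  Ry@0 = +12.7112 N
  Ry@2 = +459.8488 N

-15.646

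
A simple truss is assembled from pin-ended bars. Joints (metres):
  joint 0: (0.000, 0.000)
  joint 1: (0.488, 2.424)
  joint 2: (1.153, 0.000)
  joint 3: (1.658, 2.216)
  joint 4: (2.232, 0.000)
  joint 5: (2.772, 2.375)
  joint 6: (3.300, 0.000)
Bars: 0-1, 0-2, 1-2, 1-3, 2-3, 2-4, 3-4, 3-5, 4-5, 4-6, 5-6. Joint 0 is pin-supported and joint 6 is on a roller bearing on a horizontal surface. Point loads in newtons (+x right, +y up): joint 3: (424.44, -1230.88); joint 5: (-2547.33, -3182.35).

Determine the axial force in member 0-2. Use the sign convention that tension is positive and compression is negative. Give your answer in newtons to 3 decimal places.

N=7 nodes, M=11 members, R=3 reactions → 2N=14, M+R=14
member 0 (0-1): L=2.4726, (cx,cy)=(0.1974,0.9803)
member 1 (0-2): L=1.1530, (cx,cy)=(1.0000,0.0000)
member 2 (1-2): L=2.5136, (cx,cy)=(0.2646,-0.9644)
member 3 (1-3): L=1.1883, (cx,cy)=(0.9846,-0.1750)
member 4 (2-3): L=2.2728, (cx,cy)=(0.2222,0.9750)
member 5 (2-4): L=1.0790, (cx,cy)=(1.0000,0.0000)
member 6 (3-4): L=2.2891, (cx,cy)=(0.2507,-0.9681)
member 7 (3-5): L=1.1253, (cx,cy)=(0.9900,0.1413)
member 8 (4-5): L=2.4356, (cx,cy)=(0.2217,0.9751)
member 9 (4-6): L=1.0680, (cx,cy)=(1.0000,0.0000)
member 10 (5-6): L=2.4330, (cx,cy)=(0.2170,-0.9762)
solve A·x = −loads:
  F[0-1] = -2723.4881 N (compression)
  F[0-2] = -1585.3814 N (compression)
  F[1-2] = +3014.6884 N (tension)
  F[1-3] = -1356.0222 N (compression)
  F[2-3] = -2981.8050 N (compression)
  F[2-4] = -125.2695 N (compression)
  F[3-4] = +1089.1582 N (tension)
  F[3-5] = -2722.4808 N (compression)
  F[4-5] = -1081.2716 N (compression)
  F[4-6] = +387.5654 N (tension)
  F[5-6] = -1785.8716 N (compression)
  Rx@0 = +2122.8900 N
  Ry@0 = +2669.9198 N
  Ry@6 = +1743.3102 N

-1585.381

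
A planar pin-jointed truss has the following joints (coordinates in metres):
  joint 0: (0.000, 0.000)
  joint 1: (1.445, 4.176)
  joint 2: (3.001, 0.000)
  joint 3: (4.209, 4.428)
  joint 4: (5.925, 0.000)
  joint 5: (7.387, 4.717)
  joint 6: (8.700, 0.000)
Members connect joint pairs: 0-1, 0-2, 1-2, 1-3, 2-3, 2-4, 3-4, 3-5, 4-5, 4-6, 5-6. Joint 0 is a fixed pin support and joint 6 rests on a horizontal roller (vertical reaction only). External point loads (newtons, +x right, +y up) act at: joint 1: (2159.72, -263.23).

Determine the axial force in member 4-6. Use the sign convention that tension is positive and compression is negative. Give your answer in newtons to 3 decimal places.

300.731

N=7 nodes, M=11 members, R=3 reactions → 2N=14, M+R=14
member 0 (0-1): L=4.4189, (cx,cy)=(0.3270,0.9450)
member 1 (0-2): L=3.0010, (cx,cy)=(1.0000,0.0000)
member 2 (1-2): L=4.4565, (cx,cy)=(0.3492,-0.9371)
member 3 (1-3): L=2.7755, (cx,cy)=(0.9959,0.0908)
member 4 (2-3): L=4.5898, (cx,cy)=(0.2632,0.9647)
member 5 (2-4): L=2.9240, (cx,cy)=(1.0000,0.0000)
member 6 (3-4): L=4.7489, (cx,cy)=(0.3613,-0.9324)
member 7 (3-5): L=3.1911, (cx,cy)=(0.9959,0.0906)
member 8 (4-5): L=4.9384, (cx,cy)=(0.2960,0.9552)
member 9 (4-6): L=2.7750, (cx,cy)=(1.0000,0.0000)
member 10 (5-6): L=4.8963, (cx,cy)=(0.2682,-0.9634)
solve A·x = −loads:
  F[0-1] = +864.6936 N (tension)
  F[0-2] = +1876.9637 N (tension)
  F[1-2] = -1291.6868 N (compression)
  F[1-3] = -1431.8786 N (compression)
  F[2-3] = +1254.6278 N (tension)
  F[2-4] = +1095.7573 N (tension)
  F[3-4] = -1222.4620 N (compression)
  F[3-5] = -656.7212 N (compression)
  F[4-5] = +1193.3561 N (tension)
  F[4-6] = +300.7307 N (tension)
  F[5-6] = -1121.4601 N (compression)
  Rx@0 = -2159.7200 N
  Ry@0 = -817.1560 N
  Ry@6 = +1080.3860 N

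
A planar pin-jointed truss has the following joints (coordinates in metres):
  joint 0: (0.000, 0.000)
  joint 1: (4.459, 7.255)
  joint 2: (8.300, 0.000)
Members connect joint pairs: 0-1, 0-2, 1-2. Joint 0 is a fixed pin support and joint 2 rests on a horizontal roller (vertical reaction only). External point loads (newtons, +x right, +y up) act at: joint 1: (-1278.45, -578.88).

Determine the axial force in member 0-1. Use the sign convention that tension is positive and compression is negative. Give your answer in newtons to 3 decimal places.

-1626.121

N=3 nodes, M=3 members, R=3 reactions → 2N=6, M+R=6
member 0 (0-1): L=8.5157, (cx,cy)=(0.5236,0.8520)
member 1 (0-2): L=8.3000, (cx,cy)=(1.0000,0.0000)
member 2 (1-2): L=8.2090, (cx,cy)=(0.4679,-0.8838)
solve A·x = −loads:
  F[0-1] = -1626.1205 N (compression)
  F[0-2] = -426.9823 N (compression)
  F[1-2] = +912.5525 N (tension)
  Rx@0 = +1278.4500 N
  Ry@0 = +1385.3774 N
  Ry@2 = -806.4974 N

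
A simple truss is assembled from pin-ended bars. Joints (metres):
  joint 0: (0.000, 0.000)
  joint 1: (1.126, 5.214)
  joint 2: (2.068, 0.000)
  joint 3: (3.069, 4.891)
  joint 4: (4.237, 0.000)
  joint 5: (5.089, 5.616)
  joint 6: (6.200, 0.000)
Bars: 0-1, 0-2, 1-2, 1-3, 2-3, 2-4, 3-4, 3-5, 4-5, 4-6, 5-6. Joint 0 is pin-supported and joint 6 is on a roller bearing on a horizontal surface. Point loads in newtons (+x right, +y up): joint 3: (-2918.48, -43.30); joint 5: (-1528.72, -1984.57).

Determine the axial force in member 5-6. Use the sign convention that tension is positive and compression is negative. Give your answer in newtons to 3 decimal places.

N=7 nodes, M=11 members, R=3 reactions → 2N=14, M+R=14
member 0 (0-1): L=5.3342, (cx,cy)=(0.2111,0.9775)
member 1 (0-2): L=2.0680, (cx,cy)=(1.0000,0.0000)
member 2 (1-2): L=5.2984, (cx,cy)=(0.1778,-0.9841)
member 3 (1-3): L=1.9697, (cx,cy)=(0.9865,-0.1640)
member 4 (2-3): L=4.9924, (cx,cy)=(0.2005,0.9797)
member 5 (2-4): L=2.1690, (cx,cy)=(1.0000,0.0000)
member 6 (3-4): L=5.0285, (cx,cy)=(0.2323,-0.9727)
member 7 (3-5): L=2.1462, (cx,cy)=(0.9412,0.3378)
member 8 (4-5): L=5.6803, (cx,cy)=(0.1500,0.9887)
member 9 (4-6): L=1.9630, (cx,cy)=(1.0000,0.0000)
member 10 (5-6): L=5.7248, (cx,cy)=(0.1941,-0.9810)
solve A·x = −loads:
  F[0-1] = -4158.2165 N (compression)
  F[0-2] = -3569.4389 N (compression)
  F[1-2] = +4411.0796 N (tension)
  F[1-3] = -1684.8114 N (compression)
  F[2-3] = -4430.7827 N (compression)
  F[2-4] = -1896.8006 N (compression)
  F[3-4] = +3933.0131 N (tension)
  F[3-5] = -579.5270 N (compression)
  F[4-5] = -3869.2184 N (compression)
  F[4-6] = -402.9051 N (compression)
  F[5-6] = +2076.1176 N (tension)
  Rx@0 = +4447.2000 N
  Ry@0 = +4064.5172 N
  Ry@6 = -2036.6472 N

2076.118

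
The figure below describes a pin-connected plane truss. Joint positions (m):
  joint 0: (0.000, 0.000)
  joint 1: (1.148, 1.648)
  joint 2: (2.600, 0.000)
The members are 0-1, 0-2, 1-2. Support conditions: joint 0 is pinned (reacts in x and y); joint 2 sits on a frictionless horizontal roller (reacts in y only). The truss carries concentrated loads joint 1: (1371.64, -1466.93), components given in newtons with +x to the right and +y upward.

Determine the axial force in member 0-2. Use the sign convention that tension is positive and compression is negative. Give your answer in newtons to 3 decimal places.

N=3 nodes, M=3 members, R=3 reactions → 2N=6, M+R=6
member 0 (0-1): L=2.0084, (cx,cy)=(0.5716,0.8205)
member 1 (0-2): L=2.6000, (cx,cy)=(1.0000,0.0000)
member 2 (1-2): L=2.1964, (cx,cy)=(0.6611,-0.7503)
solve A·x = −loads:
  F[0-1] = +61.1607 N (tension)
  F[0-2] = +1336.6812 N (tension)
  F[1-2] = -2021.9678 N (compression)
  Rx@0 = -1371.6400 N
  Ry@0 = -50.1848 N
  Ry@2 = +1517.1148 N

1336.681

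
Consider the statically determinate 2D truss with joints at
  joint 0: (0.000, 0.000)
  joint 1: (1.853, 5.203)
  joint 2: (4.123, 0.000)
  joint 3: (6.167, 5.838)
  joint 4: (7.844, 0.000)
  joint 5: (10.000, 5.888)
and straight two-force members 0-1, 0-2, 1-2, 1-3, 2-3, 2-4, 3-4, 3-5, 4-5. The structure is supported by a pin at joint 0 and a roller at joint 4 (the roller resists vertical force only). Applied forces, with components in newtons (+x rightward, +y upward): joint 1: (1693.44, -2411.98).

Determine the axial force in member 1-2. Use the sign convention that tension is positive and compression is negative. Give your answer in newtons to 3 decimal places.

-2029.896

N=6 nodes, M=9 members, R=3 reactions → 2N=12, M+R=12
member 0 (0-1): L=5.5231, (cx,cy)=(0.3355,0.9420)
member 1 (0-2): L=4.1230, (cx,cy)=(1.0000,0.0000)
member 2 (1-2): L=5.6766, (cx,cy)=(0.3999,-0.9166)
member 3 (1-3): L=4.3605, (cx,cy)=(0.9893,0.1456)
member 4 (2-3): L=6.1855, (cx,cy)=(0.3305,0.9438)
member 5 (2-4): L=3.7210, (cx,cy)=(1.0000,0.0000)
member 6 (3-4): L=6.0741, (cx,cy)=(0.2761,-0.9611)
member 7 (3-5): L=3.8333, (cx,cy)=(0.9999,0.0130)
member 8 (4-5): L=6.2703, (cx,cy)=(0.3438,0.9390)
solve A·x = −loads:
  F[0-1] = -763.1512 N (compression)
  F[0-2] = +1949.4765 N (tension)
  F[1-2] = -2029.8960 N (compression)
  F[1-3] = -1150.0104 N (compression)
  F[2-3] = +1971.2721 N (tension)
  F[2-4] = +486.3417 N (tension)
  F[3-4] = -1761.5284 N (compression)
  F[3-5] = -0.0000 N (compression)
  F[4-5] = +0.0000 N (tension)
  Rx@0 = -1693.4400 N
  Ry@0 = +718.9194 N
  Ry@4 = +1693.0606 N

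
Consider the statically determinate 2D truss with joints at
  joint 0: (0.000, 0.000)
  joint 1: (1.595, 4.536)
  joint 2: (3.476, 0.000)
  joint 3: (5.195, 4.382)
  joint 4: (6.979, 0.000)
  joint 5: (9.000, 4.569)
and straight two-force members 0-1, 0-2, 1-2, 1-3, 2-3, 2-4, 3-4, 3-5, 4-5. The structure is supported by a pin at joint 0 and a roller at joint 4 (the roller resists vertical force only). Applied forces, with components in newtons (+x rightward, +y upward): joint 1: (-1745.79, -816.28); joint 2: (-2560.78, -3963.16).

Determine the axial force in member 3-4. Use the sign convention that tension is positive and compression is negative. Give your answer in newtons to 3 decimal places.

-1107.546

N=6 nodes, M=9 members, R=3 reactions → 2N=12, M+R=12
member 0 (0-1): L=4.8083, (cx,cy)=(0.3317,0.9434)
member 1 (0-2): L=3.4760, (cx,cy)=(1.0000,0.0000)
member 2 (1-2): L=4.9105, (cx,cy)=(0.3831,-0.9237)
member 3 (1-3): L=3.6033, (cx,cy)=(0.9991,-0.0427)
member 4 (2-3): L=4.7071, (cx,cy)=(0.3652,0.9309)
member 5 (2-4): L=3.5030, (cx,cy)=(1.0000,0.0000)
member 6 (3-4): L=4.7312, (cx,cy)=(0.3771,-0.9262)
member 7 (3-5): L=3.8096, (cx,cy)=(0.9988,0.0491)
member 8 (4-5): L=4.9960, (cx,cy)=(0.4045,0.9145)
solve A·x = −loads:
  F[0-1] = -3978.9452 N (compression)
  F[0-2] = -2986.6698 N (compression)
  F[1-2] = +3217.2595 N (tension)
  F[1-3] = -807.2292 N (compression)
  F[2-3] = +1064.8389 N (tension)
  F[2-4] = +417.6208 N (tension)
  F[3-4] = -1107.5458 N (compression)
  F[3-5] = +0.0000 N (tension)
  F[4-5] = -0.0000 N (compression)
  Rx@0 = +4306.5700 N
  Ry@0 = +3753.6473 N
  Ry@4 = +1025.7927 N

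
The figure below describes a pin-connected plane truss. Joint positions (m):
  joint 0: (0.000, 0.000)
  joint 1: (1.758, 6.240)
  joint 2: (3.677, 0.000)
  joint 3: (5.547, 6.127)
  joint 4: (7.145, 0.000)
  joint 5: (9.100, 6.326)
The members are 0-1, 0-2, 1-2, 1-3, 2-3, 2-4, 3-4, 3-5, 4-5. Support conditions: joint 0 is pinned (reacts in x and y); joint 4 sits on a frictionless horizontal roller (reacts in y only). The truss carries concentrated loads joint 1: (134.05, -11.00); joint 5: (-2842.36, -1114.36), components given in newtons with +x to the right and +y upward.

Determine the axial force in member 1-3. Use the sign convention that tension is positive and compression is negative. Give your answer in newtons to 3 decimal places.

-1383.102

N=6 nodes, M=9 members, R=3 reactions → 2N=12, M+R=12
member 0 (0-1): L=6.4829, (cx,cy)=(0.2712,0.9625)
member 1 (0-2): L=3.6770, (cx,cy)=(1.0000,0.0000)
member 2 (1-2): L=6.5284, (cx,cy)=(0.2939,-0.9558)
member 3 (1-3): L=3.7907, (cx,cy)=(0.9996,-0.0298)
member 4 (2-3): L=6.4060, (cx,cy)=(0.2919,0.9564)
member 5 (2-4): L=3.4680, (cx,cy)=(1.0000,0.0000)
member 6 (3-4): L=6.3320, (cx,cy)=(0.2524,-0.9676)
member 7 (3-5): L=3.5586, (cx,cy)=(0.9984,0.0559)
member 8 (4-5): L=6.6212, (cx,cy)=(0.2953,0.9554)
solve A·x = −loads:
  F[0-1] = -2184.7276 N (compression)
  F[0-2] = -2115.8678 N (compression)
  F[1-2] = +2231.6880 N (tension)
  F[1-3] = -1383.1024 N (compression)
  F[2-3] = -2230.2348 N (compression)
  F[2-4] = -808.8374 N (compression)
  F[3-4] = +2014.7076 N (tension)
  F[3-5] = -2545.9593 N (compression)
  F[4-5] = -1017.3439 N (compression)
  Rx@0 = +2708.3100 N
  Ry@0 = +2102.8664 N
  Ry@4 = -977.5064 N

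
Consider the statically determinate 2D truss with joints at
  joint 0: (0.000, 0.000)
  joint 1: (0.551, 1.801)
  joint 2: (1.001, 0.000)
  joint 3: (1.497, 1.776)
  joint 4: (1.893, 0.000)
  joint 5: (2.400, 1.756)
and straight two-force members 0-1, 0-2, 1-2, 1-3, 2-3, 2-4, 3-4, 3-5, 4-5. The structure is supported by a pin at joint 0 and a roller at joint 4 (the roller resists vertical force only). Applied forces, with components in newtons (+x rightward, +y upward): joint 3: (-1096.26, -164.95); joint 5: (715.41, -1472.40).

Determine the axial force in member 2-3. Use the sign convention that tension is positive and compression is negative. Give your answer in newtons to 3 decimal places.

N=6 nodes, M=9 members, R=3 reactions → 2N=12, M+R=12
member 0 (0-1): L=1.8834, (cx,cy)=(0.2926,0.9562)
member 1 (0-2): L=1.0010, (cx,cy)=(1.0000,0.0000)
member 2 (1-2): L=1.8564, (cx,cy)=(0.2424,-0.9702)
member 3 (1-3): L=0.9463, (cx,cy)=(0.9997,-0.0264)
member 4 (2-3): L=1.8440, (cx,cy)=(0.2690,0.9631)
member 5 (2-4): L=0.8920, (cx,cy)=(1.0000,0.0000)
member 6 (3-4): L=1.8196, (cx,cy)=(0.2176,-0.9760)
member 7 (3-5): L=0.9032, (cx,cy)=(0.9998,-0.0221)
member 8 (4-5): L=1.8277, (cx,cy)=(0.2774,0.9608)
solve A·x = −loads:
  F[0-1] = -5.2543 N (compression)
  F[0-2] = -379.3128 N (compression)
  F[1-2] = +5.2554 N (tension)
  F[1-3] = -2.8121 N (compression)
  F[2-3] = -5.2938 N (compression)
  F[2-4] = -376.6149 N (compression)
  F[3-4] = -189.5696 N (compression)
  F[3-5] = +1133.5586 N (tension)
  F[4-5] = -1506.4170 N (compression)
  Rx@0 = +380.8500 N
  Ry@0 = +5.0244 N
  Ry@4 = +1632.3256 N

-5.294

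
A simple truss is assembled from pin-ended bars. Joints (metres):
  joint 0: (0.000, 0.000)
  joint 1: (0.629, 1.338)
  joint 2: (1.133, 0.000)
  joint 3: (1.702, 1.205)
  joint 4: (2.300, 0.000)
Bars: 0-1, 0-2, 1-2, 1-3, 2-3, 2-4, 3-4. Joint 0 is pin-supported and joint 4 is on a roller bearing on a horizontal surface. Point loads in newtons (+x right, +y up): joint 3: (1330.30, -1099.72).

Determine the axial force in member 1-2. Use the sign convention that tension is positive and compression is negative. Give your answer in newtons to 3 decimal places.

-487.588

N=5 nodes, M=7 members, R=3 reactions → 2N=10, M+R=10
member 0 (0-1): L=1.4785, (cx,cy)=(0.4254,0.9050)
member 1 (0-2): L=1.1330, (cx,cy)=(1.0000,0.0000)
member 2 (1-2): L=1.4298, (cx,cy)=(0.3525,-0.9358)
member 3 (1-3): L=1.0812, (cx,cy)=(0.9924,-0.1230)
member 4 (2-3): L=1.3326, (cx,cy)=(0.4270,0.9043)
member 5 (2-4): L=1.1670, (cx,cy)=(1.0000,0.0000)
member 6 (3-4): L=1.3452, (cx,cy)=(0.4445,-0.8958)
solve A·x = −loads:
  F[0-1] = +454.1880 N (tension)
  F[0-2] = +1137.0709 N (tension)
  F[1-2] = -487.5875 N (compression)
  F[1-3] = +367.8991 N (tension)
  F[2-3] = +504.6019 N (tension)
  F[2-4] = +749.7353 N (tension)
  F[3-4] = -1686.5591 N (compression)
  Rx@0 = -1330.3000 N
  Ry@0 = -411.0343 N
  Ry@4 = +1510.7543 N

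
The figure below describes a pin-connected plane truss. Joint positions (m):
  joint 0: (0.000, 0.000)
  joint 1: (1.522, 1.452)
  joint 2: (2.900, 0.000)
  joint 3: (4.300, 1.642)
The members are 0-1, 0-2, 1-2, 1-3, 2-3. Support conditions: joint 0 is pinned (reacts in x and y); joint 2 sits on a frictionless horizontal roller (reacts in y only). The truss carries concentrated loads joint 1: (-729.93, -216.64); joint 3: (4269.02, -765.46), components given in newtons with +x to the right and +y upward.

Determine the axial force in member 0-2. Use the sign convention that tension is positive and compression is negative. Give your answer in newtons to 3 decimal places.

N=4 nodes, M=5 members, R=3 reactions → 2N=8, M+R=8
member 0 (0-1): L=2.1035, (cx,cy)=(0.7235,0.6903)
member 1 (0-2): L=2.9000, (cx,cy)=(1.0000,0.0000)
member 2 (1-2): L=2.0018, (cx,cy)=(0.6884,-0.7253)
member 3 (1-3): L=2.7845, (cx,cy)=(0.9977,0.0682)
member 4 (2-3): L=2.1578, (cx,cy)=(0.6488,0.7610)
solve A·x = −loads:
  F[0-1] = +3358.4885 N (tension)
  F[0-2] = +1109.0564 N (tension)
  F[1-2] = -3001.9376 N (compression)
  F[1-3] = +5238.6526 N (tension)
  F[2-3] = -1475.6720 N (compression)
  Rx@0 = -3539.0900 N
  Ry@0 = -2318.2712 N
  Ry@2 = +3300.3712 N

1109.056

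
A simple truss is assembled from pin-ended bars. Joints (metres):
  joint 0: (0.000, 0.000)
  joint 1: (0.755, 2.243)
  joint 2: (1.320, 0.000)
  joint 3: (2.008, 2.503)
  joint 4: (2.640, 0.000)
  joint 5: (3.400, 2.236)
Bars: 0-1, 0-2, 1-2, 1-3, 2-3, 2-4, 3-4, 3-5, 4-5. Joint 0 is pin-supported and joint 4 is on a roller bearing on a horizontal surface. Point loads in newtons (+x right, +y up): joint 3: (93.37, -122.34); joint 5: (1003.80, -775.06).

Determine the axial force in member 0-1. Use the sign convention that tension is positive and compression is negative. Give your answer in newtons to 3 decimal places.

1194.987

N=6 nodes, M=9 members, R=3 reactions → 2N=12, M+R=12
member 0 (0-1): L=2.3667, (cx,cy)=(0.3190,0.9477)
member 1 (0-2): L=1.3200, (cx,cy)=(1.0000,0.0000)
member 2 (1-2): L=2.3131, (cx,cy)=(0.2443,-0.9697)
member 3 (1-3): L=1.2797, (cx,cy)=(0.9791,0.2032)
member 4 (2-3): L=2.5958, (cx,cy)=(0.2650,0.9642)
member 5 (2-4): L=1.3200, (cx,cy)=(1.0000,0.0000)
member 6 (3-4): L=2.5816, (cx,cy)=(0.2448,-0.9696)
member 7 (3-5): L=1.4174, (cx,cy)=(0.9821,-0.1884)
member 8 (4-5): L=2.3616, (cx,cy)=(0.3218,0.9468)
solve A·x = −loads:
  F[0-1] = +1194.9873 N (tension)
  F[0-2] = +715.9510 N (tension)
  F[1-2] = -1032.3904 N (compression)
  F[1-3] = +646.8878 N (tension)
  F[2-3] = +1038.2484 N (tension)
  F[2-4] = +188.5972 N (tension)
  F[3-4] = -1529.6272 N (compression)
  F[3-5] = +1211.3635 N (tension)
  F[4-5] = -577.5936 N (compression)
  Rx@0 = -1097.1700 N
  Ry@0 = -1132.5487 N
  Ry@4 = +2029.9487 N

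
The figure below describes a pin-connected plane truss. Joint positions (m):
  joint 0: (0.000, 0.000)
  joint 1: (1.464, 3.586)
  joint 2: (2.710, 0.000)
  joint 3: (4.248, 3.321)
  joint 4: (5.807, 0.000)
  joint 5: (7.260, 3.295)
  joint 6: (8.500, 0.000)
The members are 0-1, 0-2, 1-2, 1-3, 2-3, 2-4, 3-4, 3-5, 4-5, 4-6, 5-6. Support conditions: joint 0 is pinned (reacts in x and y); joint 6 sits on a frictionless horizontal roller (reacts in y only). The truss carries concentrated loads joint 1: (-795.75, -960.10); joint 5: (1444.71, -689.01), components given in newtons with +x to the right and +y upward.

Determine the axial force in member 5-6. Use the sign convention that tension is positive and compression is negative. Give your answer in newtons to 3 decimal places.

-1045.157

N=7 nodes, M=11 members, R=3 reactions → 2N=14, M+R=14
member 0 (0-1): L=3.8733, (cx,cy)=(0.3780,0.9258)
member 1 (0-2): L=2.7100, (cx,cy)=(1.0000,0.0000)
member 2 (1-2): L=3.7963, (cx,cy)=(0.3282,-0.9446)
member 3 (1-3): L=2.7966, (cx,cy)=(0.9955,-0.0948)
member 4 (2-3): L=3.6598, (cx,cy)=(0.4202,0.9074)
member 5 (2-4): L=3.0970, (cx,cy)=(1.0000,0.0000)
member 6 (3-4): L=3.6687, (cx,cy)=(0.4249,-0.9052)
member 7 (3-5): L=3.0121, (cx,cy)=(1.0000,-0.0086)
member 8 (4-5): L=3.6011, (cx,cy)=(0.4035,0.9150)
member 9 (4-6): L=2.6930, (cx,cy)=(1.0000,0.0000)
member 10 (5-6): L=3.5206, (cx,cy)=(0.3522,-0.9359)
solve A·x = −loads:
  F[0-1] = -724.6851 N (compression)
  F[0-2] = +922.8687 N (tension)
  F[1-2] = -370.9875 N (compression)
  F[1-3] = +646.5138 N (tension)
  F[2-3] = +386.1917 N (tension)
  F[2-4] = +638.8137 N (tension)
  F[3-4] = -328.4671 N (compression)
  F[3-5] = +945.5115 N (tension)
  F[4-5] = +324.9607 N (tension)
  F[4-6] = +368.1176 N (tension)
  F[5-6] = -1045.1571 N (compression)
  Rx@0 = -648.9600 N
  Ry@0 = +670.9266 N
  Ry@6 = +978.1834 N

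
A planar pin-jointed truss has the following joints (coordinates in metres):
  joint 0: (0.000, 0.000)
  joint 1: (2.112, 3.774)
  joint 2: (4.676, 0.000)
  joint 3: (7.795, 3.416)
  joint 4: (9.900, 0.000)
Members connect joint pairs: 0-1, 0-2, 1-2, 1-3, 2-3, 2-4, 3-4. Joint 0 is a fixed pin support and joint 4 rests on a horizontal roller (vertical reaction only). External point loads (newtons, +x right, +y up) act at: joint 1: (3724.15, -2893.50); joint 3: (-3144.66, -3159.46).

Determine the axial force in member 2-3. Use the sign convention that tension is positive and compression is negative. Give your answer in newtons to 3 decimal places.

-65.941

N=5 nodes, M=7 members, R=3 reactions → 2N=10, M+R=10
member 0 (0-1): L=4.3248, (cx,cy)=(0.4883,0.8726)
member 1 (0-2): L=4.6760, (cx,cy)=(1.0000,0.0000)
member 2 (1-2): L=4.5626, (cx,cy)=(0.5620,-0.8272)
member 3 (1-3): L=5.6943, (cx,cy)=(0.9980,-0.0629)
member 4 (2-3): L=4.6257, (cx,cy)=(0.6743,0.7385)
member 5 (2-4): L=5.2240, (cx,cy)=(1.0000,0.0000)
member 6 (3-4): L=4.0125, (cx,cy)=(0.5246,-0.8513)
solve A·x = −loads:
  F[0-1] = -2994.7697 N (compression)
  F[0-2] = +2041.9854 N (tension)
  F[1-2] = +58.8709 N (tension)
  F[1-3] = -5230.0753 N (compression)
  F[2-3] = -65.9406 N (compression)
  F[2-4] = +2119.5307 N (tension)
  F[3-4] = -4040.1886 N (compression)
  Rx@0 = -579.4900 N
  Ry@0 = +2613.3796 N
  Ry@4 = +3439.5804 N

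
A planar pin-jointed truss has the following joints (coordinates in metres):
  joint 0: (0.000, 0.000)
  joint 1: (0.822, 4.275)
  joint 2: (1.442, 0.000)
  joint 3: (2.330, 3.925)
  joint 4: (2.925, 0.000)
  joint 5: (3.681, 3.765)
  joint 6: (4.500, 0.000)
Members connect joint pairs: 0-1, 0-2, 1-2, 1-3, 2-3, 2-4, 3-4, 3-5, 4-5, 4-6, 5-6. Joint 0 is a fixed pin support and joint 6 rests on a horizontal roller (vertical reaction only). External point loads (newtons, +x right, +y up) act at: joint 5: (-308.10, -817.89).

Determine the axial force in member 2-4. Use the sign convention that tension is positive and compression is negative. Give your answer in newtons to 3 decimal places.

-66.710

N=7 nodes, M=11 members, R=3 reactions → 2N=14, M+R=14
member 0 (0-1): L=4.3533, (cx,cy)=(0.1888,0.9820)
member 1 (0-2): L=1.4420, (cx,cy)=(1.0000,0.0000)
member 2 (1-2): L=4.3197, (cx,cy)=(0.1435,-0.9896)
member 3 (1-3): L=1.5481, (cx,cy)=(0.9741,-0.2261)
member 4 (2-3): L=4.0242, (cx,cy)=(0.2207,0.9753)
member 5 (2-4): L=1.4830, (cx,cy)=(1.0000,0.0000)
member 6 (3-4): L=3.9698, (cx,cy)=(0.1499,-0.9887)
member 7 (3-5): L=1.3604, (cx,cy)=(0.9931,-0.1176)
member 8 (4-5): L=3.8402, (cx,cy)=(0.1969,0.9804)
member 9 (4-6): L=1.5750, (cx,cy)=(1.0000,0.0000)
member 10 (5-6): L=3.8530, (cx,cy)=(0.2126,-0.9771)
solve A·x = −loads:
  F[0-1] = -414.0817 N (compression)
  F[0-2] = -229.9123 N (compression)
  F[1-2] = +444.1753 N (tension)
  F[1-3] = -145.7120 N (compression)
  F[2-3] = -450.6860 N (compression)
  F[2-4] = -66.7102 N (compression)
  F[3-4] = +448.2407 N (tension)
  F[3-5] = -310.7285 N (compression)
  F[4-5] = -452.0234 N (compression)
  F[4-6] = +89.4607 N (tension)
  F[5-6] = -420.8747 N (compression)
  Rx@0 = +308.1000 N
  Ry@0 = +406.6330 N
  Ry@6 = +411.2570 N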